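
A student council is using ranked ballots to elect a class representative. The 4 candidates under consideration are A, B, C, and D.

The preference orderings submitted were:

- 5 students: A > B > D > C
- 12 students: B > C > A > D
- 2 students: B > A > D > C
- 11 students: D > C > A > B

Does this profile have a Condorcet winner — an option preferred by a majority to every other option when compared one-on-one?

No

Head-to-head results (30 voters total):
A vs B: A wins 16–14.
A vs C: C wins 23–7.
A vs D: A wins 19–11.
B vs C: B wins 19–11.
B vs D: B wins 19–11.
C vs D: D wins 18–12.
No candidate beats all others: A beats B beats C beats A, a majority cycle.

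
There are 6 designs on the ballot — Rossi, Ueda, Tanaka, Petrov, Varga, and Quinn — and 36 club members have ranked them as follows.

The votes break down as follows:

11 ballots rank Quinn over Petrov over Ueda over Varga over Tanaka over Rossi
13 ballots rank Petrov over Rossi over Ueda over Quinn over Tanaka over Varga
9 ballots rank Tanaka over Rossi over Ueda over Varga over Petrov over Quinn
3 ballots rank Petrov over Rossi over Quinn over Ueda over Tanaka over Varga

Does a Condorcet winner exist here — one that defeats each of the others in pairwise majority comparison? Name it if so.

Petrov

Head-to-head results (36 voters total):
Rossi vs Ueda: Rossi wins 25–11.
Rossi vs Tanaka: Tanaka wins 20–16.
Rossi vs Petrov: Petrov wins 27–9.
Rossi vs Varga: Rossi wins 25–11.
Rossi vs Quinn: Rossi wins 25–11.
Ueda vs Tanaka: Ueda wins 27–9.
Ueda vs Petrov: Petrov wins 27–9.
Ueda vs Varga: Ueda wins 36–0.
Ueda vs Quinn: Ueda wins 22–14.
Tanaka vs Petrov: Petrov wins 27–9.
Tanaka vs Varga: Tanaka wins 25–11.
Tanaka vs Quinn: Quinn wins 27–9.
Petrov vs Varga: Petrov wins 27–9.
Petrov vs Quinn: Petrov wins 25–11.
Varga vs Quinn: Quinn wins 27–9.
Petrov beats each rival — Rossi (27–9), Ueda (27–9), Tanaka (27–9), Varga (27–9), Quinn (25–11) — so Petrov is the Condorcet winner.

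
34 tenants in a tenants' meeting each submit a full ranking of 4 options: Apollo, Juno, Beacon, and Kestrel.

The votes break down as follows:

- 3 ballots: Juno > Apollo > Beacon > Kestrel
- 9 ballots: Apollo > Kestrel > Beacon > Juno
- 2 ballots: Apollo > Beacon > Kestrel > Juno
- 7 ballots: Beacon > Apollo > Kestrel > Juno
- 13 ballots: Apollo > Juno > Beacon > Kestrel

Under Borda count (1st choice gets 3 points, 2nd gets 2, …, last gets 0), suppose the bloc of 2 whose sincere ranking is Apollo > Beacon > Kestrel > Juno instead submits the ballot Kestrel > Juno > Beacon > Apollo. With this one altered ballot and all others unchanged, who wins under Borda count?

Borda totals with the altered ballot: Apollo 86, Juno 39, Beacon 48, Kestrel 31.
The winner is unchanged: still Apollo.

Apollo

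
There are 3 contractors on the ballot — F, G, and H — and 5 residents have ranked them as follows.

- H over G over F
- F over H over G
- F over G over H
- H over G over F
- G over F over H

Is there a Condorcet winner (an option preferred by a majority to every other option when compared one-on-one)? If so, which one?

No Condorcet winner

Head-to-head results (5 voters total):
F vs G: G wins 3–2.
F vs H: F wins 3–2.
G vs H: H wins 3–2.
No candidate beats all others: F beats H beats G beats F, a majority cycle.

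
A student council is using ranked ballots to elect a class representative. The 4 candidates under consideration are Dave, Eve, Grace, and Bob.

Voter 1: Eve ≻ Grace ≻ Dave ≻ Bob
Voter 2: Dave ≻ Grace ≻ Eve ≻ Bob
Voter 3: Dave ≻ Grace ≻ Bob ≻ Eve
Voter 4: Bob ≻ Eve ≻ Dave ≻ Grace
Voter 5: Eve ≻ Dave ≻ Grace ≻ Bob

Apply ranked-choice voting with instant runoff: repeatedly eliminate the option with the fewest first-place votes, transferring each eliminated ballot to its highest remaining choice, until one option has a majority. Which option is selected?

Eve

Round 1: Dave 2, Eve 2, Bob 1, Grace 0. Grace has the fewest and is eliminated.
Round 2: Dave 2, Eve 2, Bob 1. Bob has the fewest and is eliminated.
Round 3: Eve 3, Dave 2. Eve has a majority.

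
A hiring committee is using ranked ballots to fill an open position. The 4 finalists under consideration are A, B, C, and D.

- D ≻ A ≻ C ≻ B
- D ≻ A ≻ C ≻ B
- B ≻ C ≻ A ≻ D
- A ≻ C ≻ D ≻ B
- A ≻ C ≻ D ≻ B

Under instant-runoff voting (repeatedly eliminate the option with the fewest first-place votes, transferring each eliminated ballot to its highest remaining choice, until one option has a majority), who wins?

Round 1: A 2, D 2, B 1, C 0. C has the fewest and is eliminated.
Round 2: A 2, D 2, B 1. B has the fewest and is eliminated.
Round 3: A 3, D 2. A has a majority.

A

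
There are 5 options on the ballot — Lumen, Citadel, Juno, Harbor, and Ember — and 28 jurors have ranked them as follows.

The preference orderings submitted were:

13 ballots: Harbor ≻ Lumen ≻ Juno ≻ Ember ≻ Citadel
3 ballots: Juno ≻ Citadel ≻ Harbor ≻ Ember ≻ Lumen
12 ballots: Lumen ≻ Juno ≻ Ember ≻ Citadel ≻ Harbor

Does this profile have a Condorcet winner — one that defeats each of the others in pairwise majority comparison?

No

Head-to-head results (28 voters total):
Lumen vs Citadel: Lumen wins 25–3.
Lumen vs Juno: Lumen wins 25–3.
Lumen vs Harbor: Harbor wins 16–12.
Lumen vs Ember: Lumen wins 25–3.
Citadel vs Juno: Juno wins 28–0.
Citadel vs Harbor: Citadel wins 15–13.
Citadel vs Ember: Ember wins 25–3.
Juno vs Harbor: Juno wins 15–13.
Juno vs Ember: Juno wins 28–0.
Harbor vs Ember: Harbor wins 16–12.
No candidate beats all others: Lumen beats Citadel beats Harbor beats Lumen, a majority cycle.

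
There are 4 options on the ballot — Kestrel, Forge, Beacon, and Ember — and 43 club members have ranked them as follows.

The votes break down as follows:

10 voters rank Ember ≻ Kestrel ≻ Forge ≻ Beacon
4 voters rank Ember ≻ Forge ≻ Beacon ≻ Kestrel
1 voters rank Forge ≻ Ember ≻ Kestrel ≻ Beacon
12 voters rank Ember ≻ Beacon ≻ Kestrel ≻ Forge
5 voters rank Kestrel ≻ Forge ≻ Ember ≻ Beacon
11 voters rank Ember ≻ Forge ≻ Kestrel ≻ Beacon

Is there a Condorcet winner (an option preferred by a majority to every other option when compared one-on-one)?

Yes

Head-to-head results (43 voters total):
Kestrel vs Forge: Kestrel wins 27–16.
Kestrel vs Beacon: Kestrel wins 27–16.
Kestrel vs Ember: Ember wins 38–5.
Forge vs Beacon: Forge wins 31–12.
Forge vs Ember: Ember wins 37–6.
Beacon vs Ember: Ember wins 43–0.
Ember beats each rival — Kestrel (38–5), Forge (37–6), Beacon (43–0) — so Ember is the Condorcet winner.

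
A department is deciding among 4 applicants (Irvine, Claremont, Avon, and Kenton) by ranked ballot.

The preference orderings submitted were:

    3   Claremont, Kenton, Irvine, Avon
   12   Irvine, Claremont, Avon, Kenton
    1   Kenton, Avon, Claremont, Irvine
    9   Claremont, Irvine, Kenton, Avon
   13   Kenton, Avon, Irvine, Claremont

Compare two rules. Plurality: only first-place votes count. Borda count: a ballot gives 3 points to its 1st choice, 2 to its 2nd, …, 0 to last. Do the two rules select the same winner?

Plurality first-place counts: Irvine 12, Claremont 12, Avon 0, Kenton 14 → Kenton.
Borda totals: Irvine 70, Claremont 61, Avon 40, Kenton 57 → Irvine.
The two rules disagree: plurality picks Kenton, Borda picks Irvine.

No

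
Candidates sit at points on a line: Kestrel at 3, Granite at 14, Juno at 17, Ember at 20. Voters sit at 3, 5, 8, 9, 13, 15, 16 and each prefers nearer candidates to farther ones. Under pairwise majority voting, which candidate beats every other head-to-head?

With single-peaked preferences on a line, the Condorcet winner is the candidate closest to the median voter.
The median voter (position 9) is closest to Granite at 14.
Check: Granite vs Ember — voters closer to Granite: 7 of 7.

Granite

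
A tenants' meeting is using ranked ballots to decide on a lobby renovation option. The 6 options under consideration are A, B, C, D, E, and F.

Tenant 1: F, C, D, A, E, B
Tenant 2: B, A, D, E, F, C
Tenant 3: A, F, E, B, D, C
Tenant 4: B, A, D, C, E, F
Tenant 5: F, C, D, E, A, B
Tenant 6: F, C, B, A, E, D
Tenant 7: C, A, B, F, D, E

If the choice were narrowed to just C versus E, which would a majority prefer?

Ballots ranking C above E: 5.
Ballots ranking E above C: 2.
C wins the head-to-head, 5–2.

C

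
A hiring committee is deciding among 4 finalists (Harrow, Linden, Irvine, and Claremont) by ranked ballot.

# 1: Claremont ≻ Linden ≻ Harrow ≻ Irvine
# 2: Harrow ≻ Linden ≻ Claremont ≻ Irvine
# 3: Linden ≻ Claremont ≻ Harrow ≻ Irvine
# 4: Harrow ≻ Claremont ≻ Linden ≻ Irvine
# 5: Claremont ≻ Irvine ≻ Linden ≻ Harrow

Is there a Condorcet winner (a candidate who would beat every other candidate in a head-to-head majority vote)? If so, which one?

Claremont

Head-to-head results (5 voters total):
Harrow vs Linden: Linden wins 3–2.
Harrow vs Irvine: Harrow wins 4–1.
Harrow vs Claremont: Claremont wins 3–2.
Linden vs Irvine: Linden wins 4–1.
Linden vs Claremont: Claremont wins 3–2.
Irvine vs Claremont: Claremont wins 5–0.
Claremont beats each rival — Harrow (3–2), Linden (3–2), Irvine (5–0) — so Claremont is the Condorcet winner.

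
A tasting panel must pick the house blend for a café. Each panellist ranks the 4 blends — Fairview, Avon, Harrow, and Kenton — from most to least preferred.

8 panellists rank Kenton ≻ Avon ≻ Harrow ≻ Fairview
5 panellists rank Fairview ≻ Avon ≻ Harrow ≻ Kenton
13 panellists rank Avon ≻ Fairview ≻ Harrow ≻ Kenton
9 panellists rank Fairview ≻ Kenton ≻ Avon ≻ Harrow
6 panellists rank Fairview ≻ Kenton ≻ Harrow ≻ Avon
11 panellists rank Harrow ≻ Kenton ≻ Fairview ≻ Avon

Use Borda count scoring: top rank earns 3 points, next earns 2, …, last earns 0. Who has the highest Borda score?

Borda scores:
  Fairview: 8·0 + 5·3 + 13·2 + 9·3 + 6·3 + 11·1 = 97
  Avon: 8·2 + 5·2 + 13·3 + 9·1 + 6·0 + 11·0 = 74
  Harrow: 8·1 + 5·1 + 13·1 + 9·0 + 6·1 + 11·3 = 65
  Kenton: 8·3 + 5·0 + 13·0 + 9·2 + 6·2 + 11·2 = 76
Fairview has the highest total.

Fairview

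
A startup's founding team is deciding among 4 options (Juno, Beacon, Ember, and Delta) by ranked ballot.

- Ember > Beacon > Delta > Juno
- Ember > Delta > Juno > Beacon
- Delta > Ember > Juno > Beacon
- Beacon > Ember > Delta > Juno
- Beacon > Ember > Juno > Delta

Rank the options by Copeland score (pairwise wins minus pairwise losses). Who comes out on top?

Ember

Pairwise results:
  Juno vs Beacon: Beacon wins 3–2.
  Juno vs Ember: Ember wins 5–0.
  Juno vs Delta: Delta wins 4–1.
  Beacon vs Ember: Ember wins 3–2.
  Beacon vs Delta: Beacon wins 3–2.
  Ember vs Delta: Ember wins 4–1.
Copeland scores (wins − losses):
  Juno: 0 − 3 = -3
  Beacon: 2 − 1 = 1
  Ember: 3 − 0 = 3
  Delta: 1 − 2 = -1
Ember has the best Copeland score.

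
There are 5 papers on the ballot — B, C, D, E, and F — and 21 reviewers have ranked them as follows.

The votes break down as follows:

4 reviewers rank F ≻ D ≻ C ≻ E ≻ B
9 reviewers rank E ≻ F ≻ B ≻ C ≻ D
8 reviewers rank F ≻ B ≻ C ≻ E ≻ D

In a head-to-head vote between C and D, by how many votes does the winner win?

Ballots ranking C above D: 9+8 = 17.
Ballots ranking D above C: 4.
C wins 17–4, a margin of 13.

13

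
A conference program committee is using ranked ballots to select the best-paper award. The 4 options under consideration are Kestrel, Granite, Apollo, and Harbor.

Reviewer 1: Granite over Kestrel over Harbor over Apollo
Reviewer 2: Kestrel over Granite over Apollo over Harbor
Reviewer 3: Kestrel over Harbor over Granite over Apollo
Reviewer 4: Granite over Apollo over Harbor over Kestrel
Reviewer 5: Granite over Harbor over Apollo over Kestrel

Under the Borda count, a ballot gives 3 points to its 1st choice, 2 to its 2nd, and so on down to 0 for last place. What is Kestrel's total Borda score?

8

Borda scores:
  Kestrel: 2 + 3 + 3 + 0 + 0 = 8
  Granite: 3 + 2 + 1 + 3 + 3 = 12
  Apollo: 0 + 1 + 0 + 2 + 1 = 4
  Harbor: 1 + 0 + 2 + 1 + 2 = 6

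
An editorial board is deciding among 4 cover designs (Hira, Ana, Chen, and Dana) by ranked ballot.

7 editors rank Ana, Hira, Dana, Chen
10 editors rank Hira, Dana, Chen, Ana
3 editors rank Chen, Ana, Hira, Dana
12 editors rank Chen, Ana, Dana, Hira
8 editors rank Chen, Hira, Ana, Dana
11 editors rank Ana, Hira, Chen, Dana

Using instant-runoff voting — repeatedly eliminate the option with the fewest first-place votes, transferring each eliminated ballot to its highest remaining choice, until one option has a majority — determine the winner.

Round 1: Chen 23, Ana 18, Hira 10, Dana 0. Dana has the fewest and is eliminated.
Round 2: Chen 23, Ana 18, Hira 10. Hira has the fewest and is eliminated.
Round 3: Chen 33, Ana 18. Chen has a majority.

Chen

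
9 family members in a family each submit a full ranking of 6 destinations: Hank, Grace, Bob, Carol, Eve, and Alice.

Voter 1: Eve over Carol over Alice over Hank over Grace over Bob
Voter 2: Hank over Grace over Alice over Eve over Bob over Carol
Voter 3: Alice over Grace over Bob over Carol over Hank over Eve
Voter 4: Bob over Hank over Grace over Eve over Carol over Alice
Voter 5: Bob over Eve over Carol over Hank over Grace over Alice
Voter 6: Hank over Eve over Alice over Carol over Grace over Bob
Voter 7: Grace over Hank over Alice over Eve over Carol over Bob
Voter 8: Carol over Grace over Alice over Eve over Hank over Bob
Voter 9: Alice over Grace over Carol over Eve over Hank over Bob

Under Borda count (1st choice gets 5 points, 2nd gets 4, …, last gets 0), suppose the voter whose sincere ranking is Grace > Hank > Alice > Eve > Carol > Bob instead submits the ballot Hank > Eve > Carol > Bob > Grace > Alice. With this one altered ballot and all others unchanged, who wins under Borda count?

Borda totals with the altered ballot: Hank 26, Grace 23, Bob 16, Carol 23, Eve 25, Alice 22.
The switch changes the winner from Grace to Hank.

Hank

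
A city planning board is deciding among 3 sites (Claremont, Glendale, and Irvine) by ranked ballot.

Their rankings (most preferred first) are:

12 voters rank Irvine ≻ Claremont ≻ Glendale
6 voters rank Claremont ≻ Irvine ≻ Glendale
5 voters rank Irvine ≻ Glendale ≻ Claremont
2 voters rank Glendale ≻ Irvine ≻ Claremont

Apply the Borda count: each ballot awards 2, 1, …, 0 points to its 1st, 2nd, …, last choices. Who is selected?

Borda scores:
  Claremont: 12·1 + 6·2 + 5·0 + 2·0 = 24
  Glendale: 12·0 + 6·0 + 5·1 + 2·2 = 9
  Irvine: 12·2 + 6·1 + 5·2 + 2·1 = 42
Irvine has the highest total.

Irvine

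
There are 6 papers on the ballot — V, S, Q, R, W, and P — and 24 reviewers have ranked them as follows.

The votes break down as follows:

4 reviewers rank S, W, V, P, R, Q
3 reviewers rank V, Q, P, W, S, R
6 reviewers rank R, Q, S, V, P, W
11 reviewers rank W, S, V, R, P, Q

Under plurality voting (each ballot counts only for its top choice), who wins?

First-place vote totals:
  V: 3
  S: 4
  Q: 0
  R: 6
  W: 11
  P: 0
W has the most first-place votes.

W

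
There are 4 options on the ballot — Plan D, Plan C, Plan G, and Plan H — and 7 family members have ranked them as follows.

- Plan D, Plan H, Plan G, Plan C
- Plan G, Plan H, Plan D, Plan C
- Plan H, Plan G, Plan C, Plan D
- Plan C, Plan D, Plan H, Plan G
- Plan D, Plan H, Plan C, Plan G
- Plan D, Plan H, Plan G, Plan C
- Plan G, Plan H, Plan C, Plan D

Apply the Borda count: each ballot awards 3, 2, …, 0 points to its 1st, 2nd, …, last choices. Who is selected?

Borda scores:
  Plan D: 3 + 1 + 0 + 2 + 3 + 3 + 0 = 12
  Plan C: 0 + 0 + 1 + 3 + 1 + 0 + 1 = 6
  Plan G: 1 + 3 + 2 + 0 + 0 + 1 + 3 = 10
  Plan H: 2 + 2 + 3 + 1 + 2 + 2 + 2 = 14
Plan H has the highest total.

Plan H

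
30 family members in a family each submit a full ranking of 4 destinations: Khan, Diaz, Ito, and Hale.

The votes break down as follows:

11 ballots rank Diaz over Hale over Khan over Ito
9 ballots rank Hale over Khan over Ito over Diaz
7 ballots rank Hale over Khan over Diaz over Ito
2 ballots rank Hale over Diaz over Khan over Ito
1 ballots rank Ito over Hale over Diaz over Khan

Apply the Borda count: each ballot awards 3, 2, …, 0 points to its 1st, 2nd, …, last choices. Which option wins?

Hale

Borda scores:
  Khan: 11·1 + 9·2 + 7·2 + 2·1 + 0 = 45
  Diaz: 11·3 + 9·0 + 7·1 + 2·2 + 1 = 45
  Ito: 11·0 + 9·1 + 7·0 + 2·0 + 3 = 12
  Hale: 11·2 + 9·3 + 7·3 + 2·3 + 2 = 78
Hale has the highest total.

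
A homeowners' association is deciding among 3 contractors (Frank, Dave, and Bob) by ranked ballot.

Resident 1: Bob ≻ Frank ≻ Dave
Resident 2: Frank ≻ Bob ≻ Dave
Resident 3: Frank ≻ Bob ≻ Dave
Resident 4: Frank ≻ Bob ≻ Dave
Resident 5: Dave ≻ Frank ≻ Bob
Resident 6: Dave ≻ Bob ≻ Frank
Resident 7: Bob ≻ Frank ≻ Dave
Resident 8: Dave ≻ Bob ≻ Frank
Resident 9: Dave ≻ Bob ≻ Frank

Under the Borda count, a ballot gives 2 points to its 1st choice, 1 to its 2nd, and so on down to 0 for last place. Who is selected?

Borda scores:
  Frank: 1 + 2 + 2 + 2 + 1 + 0 + 1 + 0 + 0 = 9
  Dave: 0 + 0 + 0 + 0 + 2 + 2 + 0 + 2 + 2 = 8
  Bob: 2 + 1 + 1 + 1 + 0 + 1 + 2 + 1 + 1 = 10
Bob has the highest total.

Bob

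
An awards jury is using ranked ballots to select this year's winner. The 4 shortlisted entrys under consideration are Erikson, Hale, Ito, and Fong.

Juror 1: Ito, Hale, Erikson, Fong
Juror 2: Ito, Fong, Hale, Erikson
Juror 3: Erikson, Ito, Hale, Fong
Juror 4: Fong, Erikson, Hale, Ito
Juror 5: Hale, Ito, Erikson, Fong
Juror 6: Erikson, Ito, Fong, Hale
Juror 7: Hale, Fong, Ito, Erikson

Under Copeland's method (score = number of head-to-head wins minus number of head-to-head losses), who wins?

Ito

Pairwise results:
  Erikson vs Hale: Hale wins 4–3.
  Erikson vs Ito: Ito wins 4–3.
  Erikson vs Fong: Erikson wins 4–3.
  Hale vs Ito: Ito wins 4–3.
  Hale vs Fong: Hale wins 4–3.
  Ito vs Fong: Ito wins 5–2.
Copeland scores (wins − losses):
  Erikson: 1 − 2 = -1
  Hale: 2 − 1 = 1
  Ito: 3 − 0 = 3
  Fong: 0 − 3 = -3
Ito has the best Copeland score.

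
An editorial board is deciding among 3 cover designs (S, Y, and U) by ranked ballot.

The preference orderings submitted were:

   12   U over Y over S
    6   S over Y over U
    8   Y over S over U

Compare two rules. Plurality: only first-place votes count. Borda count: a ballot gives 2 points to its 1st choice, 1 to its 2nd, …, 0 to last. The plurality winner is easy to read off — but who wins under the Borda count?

Y

Plurality first-place counts: S 6, Y 8, U 12 → U.
Borda totals: S 20, Y 34, U 24 → Y.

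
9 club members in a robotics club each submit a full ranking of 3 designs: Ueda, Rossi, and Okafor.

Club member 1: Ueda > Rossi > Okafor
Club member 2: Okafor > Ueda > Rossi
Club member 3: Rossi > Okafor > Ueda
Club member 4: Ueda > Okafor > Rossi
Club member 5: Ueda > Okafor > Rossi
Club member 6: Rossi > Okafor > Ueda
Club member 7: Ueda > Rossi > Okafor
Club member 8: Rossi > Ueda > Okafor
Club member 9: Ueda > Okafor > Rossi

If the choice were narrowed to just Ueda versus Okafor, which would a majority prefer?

Ballots ranking Ueda above Okafor: 6.
Ballots ranking Okafor above Ueda: 3.
Ueda wins the head-to-head, 6–3.

Ueda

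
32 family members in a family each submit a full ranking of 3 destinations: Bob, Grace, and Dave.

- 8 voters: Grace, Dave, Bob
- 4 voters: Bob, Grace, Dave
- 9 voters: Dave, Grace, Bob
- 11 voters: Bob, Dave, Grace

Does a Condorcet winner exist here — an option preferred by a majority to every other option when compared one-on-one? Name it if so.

Dave

Head-to-head results (32 voters total):
Bob vs Grace: Grace wins 17–15.
Bob vs Dave: Dave wins 17–15.
Grace vs Dave: Dave wins 20–12.
Dave beats each rival — Bob (17–15), Grace (20–12) — so Dave is the Condorcet winner.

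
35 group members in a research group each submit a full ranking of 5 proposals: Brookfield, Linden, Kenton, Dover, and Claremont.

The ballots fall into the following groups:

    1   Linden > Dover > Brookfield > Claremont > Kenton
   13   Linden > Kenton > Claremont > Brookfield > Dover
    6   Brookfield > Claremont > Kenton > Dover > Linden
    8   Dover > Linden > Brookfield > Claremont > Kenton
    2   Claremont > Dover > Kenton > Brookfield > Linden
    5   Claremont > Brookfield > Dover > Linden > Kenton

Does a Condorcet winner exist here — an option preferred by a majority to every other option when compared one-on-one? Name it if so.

No Condorcet winner

Head-to-head results (35 voters total):
Brookfield vs Linden: Linden wins 22–13.
Brookfield vs Kenton: Brookfield wins 20–15.
Brookfield vs Dover: Brookfield wins 24–11.
Brookfield vs Claremont: Claremont wins 20–15.
Linden vs Kenton: Linden wins 27–8.
Linden vs Dover: Dover wins 21–14.
Linden vs Claremont: Linden wins 22–13.
Kenton vs Dover: Kenton wins 19–16.
Kenton vs Claremont: Claremont wins 22–13.
Dover vs Claremont: Claremont wins 26–9.
No candidate beats all others: Brookfield beats Dover beats Linden beats Brookfield, a majority cycle.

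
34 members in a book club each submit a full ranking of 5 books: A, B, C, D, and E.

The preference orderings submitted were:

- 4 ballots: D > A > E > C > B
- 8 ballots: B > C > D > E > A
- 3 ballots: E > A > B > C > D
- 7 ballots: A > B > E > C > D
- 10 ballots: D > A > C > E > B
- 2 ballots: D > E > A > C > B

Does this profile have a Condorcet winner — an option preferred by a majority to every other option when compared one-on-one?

No

Head-to-head results (34 voters total):
A vs B: A wins 26–8.
A vs C: A wins 26–8.
A vs D: D wins 24–10.
A vs E: A wins 21–13.
B vs C: B wins 18–16.
B vs D: B wins 18–16.
B vs E: E wins 19–15.
C vs D: C wins 18–16.
C vs E: C wins 18–16.
D vs E: D wins 24–10.
No candidate beats all others: A beats B beats D beats A, a majority cycle.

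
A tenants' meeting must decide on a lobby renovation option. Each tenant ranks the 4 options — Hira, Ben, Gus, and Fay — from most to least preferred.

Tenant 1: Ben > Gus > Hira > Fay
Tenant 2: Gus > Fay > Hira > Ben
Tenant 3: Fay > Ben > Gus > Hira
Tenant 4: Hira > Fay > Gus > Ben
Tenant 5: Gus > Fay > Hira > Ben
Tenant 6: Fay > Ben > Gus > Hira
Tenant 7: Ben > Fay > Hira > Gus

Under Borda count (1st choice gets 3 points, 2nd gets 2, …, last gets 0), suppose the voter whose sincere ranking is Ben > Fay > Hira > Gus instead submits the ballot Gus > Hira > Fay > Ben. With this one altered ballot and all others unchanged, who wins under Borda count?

Gus

Borda totals with the altered ballot: Hira 8, Ben 7, Gus 14, Fay 13.
The switch changes the winner from Fay to Gus.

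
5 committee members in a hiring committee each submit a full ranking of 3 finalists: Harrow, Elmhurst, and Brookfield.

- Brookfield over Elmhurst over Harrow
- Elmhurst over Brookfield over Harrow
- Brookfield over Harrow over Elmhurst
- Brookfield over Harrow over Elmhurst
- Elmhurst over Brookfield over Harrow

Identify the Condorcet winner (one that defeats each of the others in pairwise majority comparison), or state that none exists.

Head-to-head results (5 voters total):
Harrow vs Elmhurst: Elmhurst wins 3–2.
Harrow vs Brookfield: Brookfield wins 5–0.
Elmhurst vs Brookfield: Brookfield wins 3–2.
Brookfield beats each rival — Harrow (5–0), Elmhurst (3–2) — so Brookfield is the Condorcet winner.

Brookfield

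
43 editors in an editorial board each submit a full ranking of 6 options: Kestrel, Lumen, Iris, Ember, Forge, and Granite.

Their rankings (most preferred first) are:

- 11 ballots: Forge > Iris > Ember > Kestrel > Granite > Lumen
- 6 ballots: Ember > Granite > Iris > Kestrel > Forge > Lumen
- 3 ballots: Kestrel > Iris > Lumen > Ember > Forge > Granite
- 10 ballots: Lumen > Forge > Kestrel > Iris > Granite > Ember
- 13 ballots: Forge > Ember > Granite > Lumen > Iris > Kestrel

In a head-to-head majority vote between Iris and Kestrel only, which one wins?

Iris

Ballots ranking Iris above Kestrel: 11+6+13 = 30.
Ballots ranking Kestrel above Iris: 3+10 = 13.
Iris wins the head-to-head, 30–13.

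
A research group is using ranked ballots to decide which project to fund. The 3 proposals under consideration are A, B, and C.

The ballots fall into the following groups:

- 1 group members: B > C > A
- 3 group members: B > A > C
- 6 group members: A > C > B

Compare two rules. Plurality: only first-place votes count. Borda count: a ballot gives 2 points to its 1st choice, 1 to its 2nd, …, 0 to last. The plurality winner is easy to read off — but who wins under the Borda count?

Plurality first-place counts: A 6, B 4, C 0 → A.
Borda totals: A 15, B 8, C 7 → A.

A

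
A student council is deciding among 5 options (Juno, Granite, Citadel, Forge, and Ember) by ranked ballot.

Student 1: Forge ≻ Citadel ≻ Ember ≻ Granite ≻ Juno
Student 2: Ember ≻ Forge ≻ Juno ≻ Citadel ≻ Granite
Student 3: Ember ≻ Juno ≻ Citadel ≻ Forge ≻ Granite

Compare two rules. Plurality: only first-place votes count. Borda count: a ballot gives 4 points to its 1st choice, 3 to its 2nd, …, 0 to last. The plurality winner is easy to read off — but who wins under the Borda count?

Plurality first-place counts: Juno 0, Granite 0, Citadel 0, Forge 1, Ember 2 → Ember.
Borda totals: Juno 5, Granite 1, Citadel 6, Forge 8, Ember 10 → Ember.

Ember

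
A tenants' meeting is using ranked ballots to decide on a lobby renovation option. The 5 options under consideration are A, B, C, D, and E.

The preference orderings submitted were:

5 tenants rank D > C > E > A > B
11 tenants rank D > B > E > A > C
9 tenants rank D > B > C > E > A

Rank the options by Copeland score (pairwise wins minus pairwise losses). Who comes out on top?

Pairwise results:
  A vs B: B wins 20–5.
  A vs C: C wins 14–11.
  A vs D: D wins 25–0.
  A vs E: E wins 25–0.
  B vs C: B wins 20–5.
  B vs D: D wins 25–0.
  B vs E: B wins 20–5.
  C vs D: D wins 25–0.
  C vs E: C wins 14–11.
  D vs E: D wins 25–0.
Copeland scores (wins − losses):
  A: 0 − 4 = -4
  B: 3 − 1 = 2
  C: 2 − 2 = 0
  D: 4 − 0 = 4
  E: 1 − 3 = -2
D has the best Copeland score.

D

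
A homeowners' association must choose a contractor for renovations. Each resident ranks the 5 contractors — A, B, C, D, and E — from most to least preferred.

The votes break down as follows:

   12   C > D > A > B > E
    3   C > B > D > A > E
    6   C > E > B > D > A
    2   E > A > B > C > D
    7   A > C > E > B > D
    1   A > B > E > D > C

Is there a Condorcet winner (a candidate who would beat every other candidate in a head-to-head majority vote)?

Yes

Head-to-head results (31 voters total):
A vs B: A wins 22–9.
A vs C: C wins 21–10.
A vs D: D wins 21–10.
A vs E: A wins 23–8.
B vs C: C wins 28–3.
B vs D: B wins 19–12.
B vs E: B wins 16–15.
C vs D: C wins 30–1.
C vs E: C wins 28–3.
D vs E: E wins 16–15.
C beats each rival — A (21–10), B (28–3), D (30–1), E (28–3) — so C is the Condorcet winner.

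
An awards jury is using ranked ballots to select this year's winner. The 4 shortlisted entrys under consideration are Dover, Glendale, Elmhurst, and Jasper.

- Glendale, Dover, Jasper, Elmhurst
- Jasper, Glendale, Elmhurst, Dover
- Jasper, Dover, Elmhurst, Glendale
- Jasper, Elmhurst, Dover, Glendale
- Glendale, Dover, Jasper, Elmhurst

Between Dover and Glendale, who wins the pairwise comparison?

Ballots ranking Dover above Glendale: 2.
Ballots ranking Glendale above Dover: 3.
Glendale wins the head-to-head, 3–2.

Glendale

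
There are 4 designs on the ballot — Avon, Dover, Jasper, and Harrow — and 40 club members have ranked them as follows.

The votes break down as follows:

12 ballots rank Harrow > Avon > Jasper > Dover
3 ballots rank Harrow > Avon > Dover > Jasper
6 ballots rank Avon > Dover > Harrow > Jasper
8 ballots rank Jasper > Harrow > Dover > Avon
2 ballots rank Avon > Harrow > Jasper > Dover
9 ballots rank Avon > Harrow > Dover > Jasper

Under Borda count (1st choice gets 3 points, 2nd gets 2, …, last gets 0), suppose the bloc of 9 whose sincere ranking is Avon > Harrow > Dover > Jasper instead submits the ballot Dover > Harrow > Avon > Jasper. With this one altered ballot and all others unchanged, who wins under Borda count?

Harrow

Borda totals with the altered ballot: Avon 63, Dover 50, Jasper 38, Harrow 89.
The winner is unchanged: still Harrow.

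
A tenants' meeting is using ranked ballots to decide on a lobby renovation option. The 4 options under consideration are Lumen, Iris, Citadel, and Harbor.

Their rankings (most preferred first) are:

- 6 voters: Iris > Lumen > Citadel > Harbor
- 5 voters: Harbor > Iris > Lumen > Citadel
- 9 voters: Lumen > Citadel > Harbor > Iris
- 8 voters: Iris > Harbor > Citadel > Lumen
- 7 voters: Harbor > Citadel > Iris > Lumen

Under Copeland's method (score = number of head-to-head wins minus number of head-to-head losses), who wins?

Pairwise results:
  Lumen vs Iris: Iris wins 26–9.
  Lumen vs Citadel: Lumen wins 20–15.
  Lumen vs Harbor: Harbor wins 20–15.
  Iris vs Citadel: Iris wins 19–16.
  Iris vs Harbor: Harbor wins 21–14.
  Citadel vs Harbor: Harbor wins 20–15.
Copeland scores (wins − losses):
  Lumen: 1 − 2 = -1
  Iris: 2 − 1 = 1
  Citadel: 0 − 3 = -3
  Harbor: 3 − 0 = 3
Harbor has the best Copeland score.

Harbor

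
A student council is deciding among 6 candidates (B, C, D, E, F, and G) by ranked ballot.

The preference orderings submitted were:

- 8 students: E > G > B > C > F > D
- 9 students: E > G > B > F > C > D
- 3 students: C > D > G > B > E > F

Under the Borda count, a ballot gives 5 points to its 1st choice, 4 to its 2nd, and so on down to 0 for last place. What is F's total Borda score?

Borda scores:
  B: 8·3 + 9·3 + 3·2 = 57
  C: 8·2 + 9·1 + 3·5 = 40
  D: 8·0 + 9·0 + 3·4 = 12
  E: 8·5 + 9·5 + 3·1 = 88
  F: 8·1 + 9·2 + 3·0 = 26
  G: 8·4 + 9·4 + 3·3 = 77

26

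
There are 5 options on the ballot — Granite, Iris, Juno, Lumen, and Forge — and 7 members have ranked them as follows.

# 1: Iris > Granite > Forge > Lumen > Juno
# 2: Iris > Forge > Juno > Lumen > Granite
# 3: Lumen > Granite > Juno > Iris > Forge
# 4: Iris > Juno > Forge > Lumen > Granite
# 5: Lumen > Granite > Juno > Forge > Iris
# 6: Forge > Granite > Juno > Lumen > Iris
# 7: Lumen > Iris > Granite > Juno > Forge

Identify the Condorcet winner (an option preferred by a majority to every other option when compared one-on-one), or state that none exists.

None — there is no Condorcet winner

Head-to-head results (7 voters total):
Granite vs Iris: Iris wins 4–3.
Granite vs Juno: Granite wins 5–2.
Granite vs Lumen: Lumen wins 5–2.
Granite vs Forge: Granite wins 4–3.
Iris vs Juno: Iris wins 4–3.
Iris vs Lumen: Lumen wins 4–3.
Iris vs Forge: Iris wins 5–2.
Juno vs Lumen: Lumen wins 4–3.
Juno vs Forge: Juno wins 4–3.
Lumen vs Forge: Forge wins 4–3.
No candidate beats all others: Granite beats Forge beats Lumen beats Granite, a majority cycle.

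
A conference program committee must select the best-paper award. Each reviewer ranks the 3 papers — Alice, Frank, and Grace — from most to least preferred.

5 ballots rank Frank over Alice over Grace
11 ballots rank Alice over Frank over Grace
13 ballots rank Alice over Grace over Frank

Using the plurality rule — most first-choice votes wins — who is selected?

First-place vote totals:
  Alice: 24
  Frank: 5
  Grace: 0
Alice has the most first-place votes.

Alice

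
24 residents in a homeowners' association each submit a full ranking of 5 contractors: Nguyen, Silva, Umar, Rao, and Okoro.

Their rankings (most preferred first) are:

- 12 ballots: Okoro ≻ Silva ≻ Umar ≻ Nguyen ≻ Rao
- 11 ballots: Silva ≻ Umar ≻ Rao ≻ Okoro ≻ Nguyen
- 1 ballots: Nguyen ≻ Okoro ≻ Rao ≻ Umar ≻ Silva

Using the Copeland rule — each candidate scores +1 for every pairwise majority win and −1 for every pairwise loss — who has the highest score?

Okoro

Pairwise results:
  Nguyen vs Silva: Silva wins 23–1.
  Nguyen vs Umar: Umar wins 23–1.
  Nguyen vs Rao: Nguyen wins 13–11.
  Nguyen vs Okoro: Okoro wins 23–1.
  Silva vs Umar: Silva wins 23–1.
  Silva vs Rao: Silva wins 23–1.
  Silva vs Okoro: Okoro wins 13–11.
  Umar vs Rao: Umar wins 23–1.
  Umar vs Okoro: Okoro wins 13–11.
  Rao vs Okoro: Okoro wins 13–11.
Copeland scores (wins − losses):
  Nguyen: 1 − 3 = -2
  Silva: 3 − 1 = 2
  Umar: 2 − 2 = 0
  Rao: 0 − 4 = -4
  Okoro: 4 − 0 = 4
Okoro has the best Copeland score.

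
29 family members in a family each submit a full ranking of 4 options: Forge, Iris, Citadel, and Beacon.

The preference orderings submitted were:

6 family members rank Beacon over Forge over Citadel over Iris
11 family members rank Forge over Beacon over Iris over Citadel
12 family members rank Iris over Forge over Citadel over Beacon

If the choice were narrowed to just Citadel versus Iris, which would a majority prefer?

Iris

Ballots ranking Citadel above Iris: 6.
Ballots ranking Iris above Citadel: 11+12 = 23.
Iris wins the head-to-head, 23–6.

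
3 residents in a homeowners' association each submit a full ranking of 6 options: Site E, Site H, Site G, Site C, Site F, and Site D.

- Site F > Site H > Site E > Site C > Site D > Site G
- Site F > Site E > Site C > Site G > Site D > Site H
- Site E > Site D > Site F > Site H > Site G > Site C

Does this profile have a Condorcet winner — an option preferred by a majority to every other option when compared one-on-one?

Head-to-head results (3 voters total):
Site E vs Site H: Site E wins 2–1.
Site E vs Site G: Site E wins 3–0.
Site E vs Site C: Site E wins 3–0.
Site E vs Site F: Site F wins 2–1.
Site E vs Site D: Site E wins 3–0.
Site H vs Site G: Site H wins 2–1.
Site H vs Site C: Site H wins 2–1.
Site H vs Site F: Site F wins 3–0.
Site H vs Site D: Site D wins 2–1.
Site G vs Site C: Site C wins 2–1.
Site G vs Site F: Site F wins 3–0.
Site G vs Site D: Site D wins 2–1.
Site C vs Site F: Site F wins 3–0.
Site C vs Site D: Site C wins 2–1.
Site F vs Site D: Site F wins 2–1.
Site F beats each rival — Site E (2–1), Site H (3–0), Site G (3–0), Site C (3–0), Site D (2–1) — so Site F is the Condorcet winner.

Yes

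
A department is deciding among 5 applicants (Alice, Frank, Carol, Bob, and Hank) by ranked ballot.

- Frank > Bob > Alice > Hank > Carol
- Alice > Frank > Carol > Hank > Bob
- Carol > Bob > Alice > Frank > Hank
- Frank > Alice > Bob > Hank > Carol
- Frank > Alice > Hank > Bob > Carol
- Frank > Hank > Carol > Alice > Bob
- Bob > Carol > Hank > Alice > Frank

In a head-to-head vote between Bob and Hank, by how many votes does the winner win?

1

Ballots ranking Bob above Hank: 4.
Ballots ranking Hank above Bob: 3.
Bob wins 4–3, a margin of 1.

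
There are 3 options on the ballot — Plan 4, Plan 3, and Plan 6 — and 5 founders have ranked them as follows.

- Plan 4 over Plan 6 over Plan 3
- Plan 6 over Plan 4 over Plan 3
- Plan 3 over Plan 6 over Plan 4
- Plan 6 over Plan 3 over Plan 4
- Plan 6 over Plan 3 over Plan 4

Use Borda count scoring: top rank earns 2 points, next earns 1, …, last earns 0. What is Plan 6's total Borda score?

8

Borda scores:
  Plan 4: 2 + 1 + 0 + 0 + 0 = 3
  Plan 3: 0 + 0 + 2 + 1 + 1 = 4
  Plan 6: 1 + 2 + 1 + 2 + 2 = 8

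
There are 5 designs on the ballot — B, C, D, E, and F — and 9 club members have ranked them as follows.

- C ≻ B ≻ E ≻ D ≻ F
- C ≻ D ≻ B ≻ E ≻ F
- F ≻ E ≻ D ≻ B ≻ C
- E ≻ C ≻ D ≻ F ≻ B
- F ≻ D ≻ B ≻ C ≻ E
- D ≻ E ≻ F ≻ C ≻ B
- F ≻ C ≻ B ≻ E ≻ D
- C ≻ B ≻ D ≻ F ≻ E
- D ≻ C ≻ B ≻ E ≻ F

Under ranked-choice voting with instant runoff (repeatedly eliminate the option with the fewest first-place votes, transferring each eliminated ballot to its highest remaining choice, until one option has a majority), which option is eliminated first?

Round 1: C 3, F 3, D 2, E 1, B 0. B has the fewest and is eliminated.
Round 2: C 3, F 3, D 2, E 1. E has the fewest and is eliminated.
Round 3: C 4, F 3, D 2. D has the fewest and is eliminated.
Round 4: C 5, F 4. C has a majority.

B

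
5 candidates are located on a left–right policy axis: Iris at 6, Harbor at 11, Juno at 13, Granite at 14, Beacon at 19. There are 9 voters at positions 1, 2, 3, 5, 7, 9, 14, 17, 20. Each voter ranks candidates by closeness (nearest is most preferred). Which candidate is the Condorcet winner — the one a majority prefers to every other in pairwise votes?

With single-peaked preferences on a line, the Condorcet winner is the candidate closest to the median voter.
The median voter (position 7) is closest to Iris at 6.
Check: Iris vs Beacon — voters closer to Iris: 6 of 9.

Iris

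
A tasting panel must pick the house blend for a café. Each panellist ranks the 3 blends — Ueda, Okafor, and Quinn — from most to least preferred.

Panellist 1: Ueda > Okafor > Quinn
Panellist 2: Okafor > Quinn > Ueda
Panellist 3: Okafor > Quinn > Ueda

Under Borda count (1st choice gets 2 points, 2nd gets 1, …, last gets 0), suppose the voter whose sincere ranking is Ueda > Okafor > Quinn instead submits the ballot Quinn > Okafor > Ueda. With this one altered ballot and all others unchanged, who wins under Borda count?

Borda totals with the altered ballot: Ueda 0, Okafor 5, Quinn 4.
The winner is unchanged: still Okafor.

Okafor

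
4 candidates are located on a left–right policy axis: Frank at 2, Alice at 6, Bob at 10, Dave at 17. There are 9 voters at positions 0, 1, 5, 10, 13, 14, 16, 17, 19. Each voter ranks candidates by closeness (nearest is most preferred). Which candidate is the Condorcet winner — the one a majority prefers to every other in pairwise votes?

With single-peaked preferences on a line, the Condorcet winner is the candidate closest to the median voter.
The median voter (position 13) is closest to Bob at 10.
Check: Bob vs Dave — voters closer to Bob: 5 of 9.

Bob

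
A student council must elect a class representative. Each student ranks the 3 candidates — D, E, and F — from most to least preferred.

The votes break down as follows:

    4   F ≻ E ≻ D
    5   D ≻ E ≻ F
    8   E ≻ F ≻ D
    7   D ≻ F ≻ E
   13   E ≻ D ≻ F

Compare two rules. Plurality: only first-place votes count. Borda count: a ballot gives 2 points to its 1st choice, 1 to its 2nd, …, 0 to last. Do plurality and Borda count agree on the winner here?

Plurality first-place counts: D 12, E 21, F 4 → E.
Borda totals: D 37, E 51, F 23 → E.
The two rules agree on E.

Yes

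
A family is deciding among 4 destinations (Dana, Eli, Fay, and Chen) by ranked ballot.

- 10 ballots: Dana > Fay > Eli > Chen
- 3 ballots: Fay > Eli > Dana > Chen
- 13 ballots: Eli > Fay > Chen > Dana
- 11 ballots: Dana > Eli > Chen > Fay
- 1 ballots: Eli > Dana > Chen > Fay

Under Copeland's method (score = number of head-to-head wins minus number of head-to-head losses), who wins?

Dana

Pairwise results:
  Dana vs Eli: Dana wins 21–17.
  Dana vs Fay: Dana wins 22–16.
  Dana vs Chen: Dana wins 25–13.
  Eli vs Fay: Eli wins 25–13.
  Eli vs Chen: Eli wins 38–0.
  Fay vs Chen: Fay wins 26–12.
Copeland scores (wins − losses):
  Dana: 3 − 0 = 3
  Eli: 2 − 1 = 1
  Fay: 1 − 2 = -1
  Chen: 0 − 3 = -3
Dana has the best Copeland score.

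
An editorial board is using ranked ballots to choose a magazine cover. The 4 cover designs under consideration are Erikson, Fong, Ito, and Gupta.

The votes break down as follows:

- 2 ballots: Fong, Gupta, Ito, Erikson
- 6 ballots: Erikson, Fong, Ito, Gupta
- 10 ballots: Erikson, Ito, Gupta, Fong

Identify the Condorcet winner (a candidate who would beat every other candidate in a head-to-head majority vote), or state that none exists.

Erikson

Head-to-head results (18 voters total):
Erikson vs Fong: Erikson wins 16–2.
Erikson vs Ito: Erikson wins 16–2.
Erikson vs Gupta: Erikson wins 16–2.
Fong vs Ito: Ito wins 10–8.
Fong vs Gupta: Gupta wins 10–8.
Ito vs Gupta: Ito wins 16–2.
Erikson beats each rival — Fong (16–2), Ito (16–2), Gupta (16–2) — so Erikson is the Condorcet winner.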